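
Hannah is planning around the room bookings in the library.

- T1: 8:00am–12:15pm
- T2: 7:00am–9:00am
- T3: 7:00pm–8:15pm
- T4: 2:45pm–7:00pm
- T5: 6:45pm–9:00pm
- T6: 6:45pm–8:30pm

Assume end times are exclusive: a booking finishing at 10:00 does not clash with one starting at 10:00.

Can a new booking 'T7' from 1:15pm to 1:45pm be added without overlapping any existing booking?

Yes — the slot is free

T2: ends 9:00am at or before T7 starts 1:15pm → clear.
T1: ends 12:15pm at or before T7 starts 1:15pm → clear.
T4: starts 2:45pm at or after T7 ends 1:45pm → clear.
T5: starts 6:45pm at or after T7 ends 1:45pm → clear.
T6: starts 6:45pm at or after T7 ends 1:45pm → clear.
T3: starts 7:00pm at or after T7 ends 1:45pm → clear.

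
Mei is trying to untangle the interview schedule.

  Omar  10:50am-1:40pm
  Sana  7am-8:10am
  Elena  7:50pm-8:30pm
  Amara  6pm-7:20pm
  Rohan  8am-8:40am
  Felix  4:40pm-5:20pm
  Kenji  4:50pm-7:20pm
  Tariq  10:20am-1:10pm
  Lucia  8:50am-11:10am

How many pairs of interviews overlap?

Sorted by start: Sana, Rohan, Lucia, Tariq, Omar, Felix, Kenji, Amara, Elena.
Rohan starts before Sana ends → Sana and Rohan overlap.
Lucia starts after Sana ends — done with Sana.
Lucia starts after Rohan ends — done with Rohan.
Tariq starts before Lucia ends → Lucia and Tariq overlap.
Omar starts before Lucia ends → Lucia and Omar overlap.
Felix starts after Lucia ends — done with Lucia.
Omar starts before Tariq ends → Tariq and Omar overlap.
Felix starts after Tariq ends — done with Tariq.
Felix starts after Omar ends — done with Omar.
Kenji starts before Felix ends → Felix and Kenji overlap.
Amara starts after Felix ends — done with Felix.
Amara starts before Kenji ends → Kenji and Amara overlap.
Elena starts after Kenji ends.
Elena starts after Amara ends.
Overlapping pairs: Amara & Kenji, Felix & Kenji, Lucia & Omar, Lucia & Tariq, Omar & Tariq, Rohan & Sana — 6 in total.

6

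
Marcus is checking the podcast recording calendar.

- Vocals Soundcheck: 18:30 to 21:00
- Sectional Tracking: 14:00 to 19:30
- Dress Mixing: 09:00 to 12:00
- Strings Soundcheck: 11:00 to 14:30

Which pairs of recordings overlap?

Dress Mixing & Strings Soundcheck, Sectional Tracking & Strings Soundcheck, Sectional Tracking & Vocals Soundcheck

Check each pair: they overlap iff neither finishes before the other starts.
Sorted by start: Dress Mixing, Strings Soundcheck, Sectional Tracking, Vocals Soundcheck.
Strings Soundcheck starts before Dress Mixing ends → Dress Mixing and Strings Soundcheck overlap.
Sectional Tracking starts after Dress Mixing ends, so nothing later overlaps Dress Mixing either.
Sectional Tracking starts before Strings Soundcheck ends → Strings Soundcheck and Sectional Tracking overlap.
Vocals Soundcheck starts after Strings Soundcheck ends.
Vocals Soundcheck starts before Sectional Tracking ends → Sectional Tracking and Vocals Soundcheck overlap.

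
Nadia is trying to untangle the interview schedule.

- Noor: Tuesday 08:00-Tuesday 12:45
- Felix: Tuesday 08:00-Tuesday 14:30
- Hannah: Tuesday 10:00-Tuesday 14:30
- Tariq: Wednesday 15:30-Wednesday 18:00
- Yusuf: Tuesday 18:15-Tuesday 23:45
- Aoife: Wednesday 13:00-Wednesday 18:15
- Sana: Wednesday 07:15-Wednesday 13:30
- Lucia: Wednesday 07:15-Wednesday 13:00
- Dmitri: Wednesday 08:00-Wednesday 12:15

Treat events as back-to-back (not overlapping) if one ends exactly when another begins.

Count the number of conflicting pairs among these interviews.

Sorted by start: Felix, Noor, Hannah, Yusuf, Lucia, Sana, Dmitri, Aoife, Tariq.
Noor starts before Felix ends → Felix and Noor overlap.
Hannah starts before Felix ends → Felix and Hannah overlap.
Yusuf starts after Felix ends — done with Felix.
Hannah starts before Noor ends → Noor and Hannah overlap.
Yusuf starts after Noor ends — done with Noor.
Yusuf starts after Hannah ends — done with Hannah.
Lucia starts after Yusuf ends — done with Yusuf.
Sana starts before Lucia ends → Lucia and Sana overlap.
Dmitri starts before Lucia ends → Lucia and Dmitri overlap.
Aoife starts exactly when Lucia ends (back-to-back, no overlap) — done with Lucia.
Dmitri starts before Sana ends → Sana and Dmitri overlap.
Aoife starts before Sana ends → Sana and Aoife overlap.
Tariq starts after Sana ends.
Aoife starts after Dmitri ends — done with Dmitri.
Tariq starts before Aoife ends → Aoife and Tariq overlap.
Overlapping pairs: Aoife & Sana, Aoife & Tariq, Dmitri & Lucia, Dmitri & Sana, Felix & Hannah, Felix & Noor, Hannah & Noor, Lucia & Sana — 8 in total.

8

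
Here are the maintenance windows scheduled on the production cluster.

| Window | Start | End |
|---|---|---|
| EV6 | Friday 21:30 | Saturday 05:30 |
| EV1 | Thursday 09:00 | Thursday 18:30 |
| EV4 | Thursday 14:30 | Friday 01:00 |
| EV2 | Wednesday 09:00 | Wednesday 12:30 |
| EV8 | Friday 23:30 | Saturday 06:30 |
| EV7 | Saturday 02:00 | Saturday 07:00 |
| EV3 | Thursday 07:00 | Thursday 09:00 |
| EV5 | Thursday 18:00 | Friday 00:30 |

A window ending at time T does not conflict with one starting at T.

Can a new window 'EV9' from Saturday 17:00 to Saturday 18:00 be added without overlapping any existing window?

EV2: ends Wednesday 12:30 at or before EV9 starts Saturday 17:00 → clear.
EV3: ends Thursday 09:00 at or before EV9 starts Saturday 17:00 → clear.
EV1: ends Thursday 18:30 at or before EV9 starts Saturday 17:00 → clear.
EV4: ends Friday 01:00 at or before EV9 starts Saturday 17:00 → clear.
EV5: ends Friday 00:30 at or before EV9 starts Saturday 17:00 → clear.
EV6: ends Saturday 05:30 at or before EV9 starts Saturday 17:00 → clear.
EV8: ends Saturday 06:30 at or before EV9 starts Saturday 17:00 → clear.
EV7: ends Saturday 07:00 at or before EV9 starts Saturday 17:00 → clear.

Yes — the slot is free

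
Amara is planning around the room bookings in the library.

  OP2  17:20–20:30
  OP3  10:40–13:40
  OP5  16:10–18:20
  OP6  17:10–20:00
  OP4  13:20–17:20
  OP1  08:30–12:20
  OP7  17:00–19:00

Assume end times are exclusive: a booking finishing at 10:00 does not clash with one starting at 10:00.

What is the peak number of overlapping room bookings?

4

Walk through starts and ends in time order (an end at T is processed before a start at T):
08:30 start OP1 → 1
10:40 start OP3 → 2
12:20 end OP1 → 1
13:20 start OP4 → 2
13:40 end OP3 → 1
16:10 start OP5 → 2
17:00 start OP7 → 3
17:10 start OP6 → 4
17:20 end OP4 → 3
17:20 start OP2 → 4
18:20 end OP5 → 3
19:00 end OP7 → 2
20:00 end OP6 → 1
20:30 end OP2 → 0
Peak is 4, at 17:10 (OP4, OP5, OP6, OP7).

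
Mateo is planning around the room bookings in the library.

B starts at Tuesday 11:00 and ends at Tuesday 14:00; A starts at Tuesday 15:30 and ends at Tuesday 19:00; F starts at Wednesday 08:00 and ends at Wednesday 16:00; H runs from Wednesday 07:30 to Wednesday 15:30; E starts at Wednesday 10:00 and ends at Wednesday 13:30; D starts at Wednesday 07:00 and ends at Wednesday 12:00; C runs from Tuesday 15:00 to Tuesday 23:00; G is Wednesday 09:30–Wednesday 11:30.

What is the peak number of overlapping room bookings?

5

Walk through starts and ends in time order (an end at T is processed before a start at T):
Tuesday 11:00 start B → 1
Tuesday 14:00 end B → 0
Tuesday 15:00 start C → 1
Tuesday 15:30 start A → 2
Tuesday 19:00 end A → 1
Tuesday 23:00 end C → 0
Wednesday 07:00 start D → 1
Wednesday 07:30 start H → 2
Wednesday 08:00 start F → 3
Wednesday 09:30 start G → 4
Wednesday 10:00 start E → 5
Wednesday 11:30 end G → 4
Wednesday 12:00 end D → 3
Wednesday 13:30 end E → 2
Wednesday 15:30 end H → 1
Wednesday 16:00 end F → 0
Peak is 5, at Wednesday 10:00 (D, E, F, G, H).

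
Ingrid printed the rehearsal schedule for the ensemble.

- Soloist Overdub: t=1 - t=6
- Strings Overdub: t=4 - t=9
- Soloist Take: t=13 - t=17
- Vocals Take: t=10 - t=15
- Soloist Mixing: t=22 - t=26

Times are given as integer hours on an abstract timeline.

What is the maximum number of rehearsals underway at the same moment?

2

Walk through starts and ends in time order (an end at T is processed before a start at T):
t=1 start Soloist Overdub → 1
t=4 start Strings Overdub → 2
t=6 end Soloist Overdub → 1
t=9 end Strings Overdub → 0
t=10 start Vocals Take → 1
t=13 start Soloist Take → 2
t=15 end Vocals Take → 1
t=17 end Soloist Take → 0
t=22 start Soloist Mixing → 1
t=26 end Soloist Mixing → 0
Peak is 2, at t=4 (Soloist Overdub, Strings Overdub).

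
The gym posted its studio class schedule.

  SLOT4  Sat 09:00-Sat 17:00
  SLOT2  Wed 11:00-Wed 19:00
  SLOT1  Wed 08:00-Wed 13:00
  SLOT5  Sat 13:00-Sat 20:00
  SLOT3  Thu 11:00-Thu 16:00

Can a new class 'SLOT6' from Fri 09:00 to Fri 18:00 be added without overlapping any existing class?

Yes — the slot is free

SLOT1: ends Wed 13:00 at or before SLOT6 starts Fri 09:00 → clear.
SLOT2: ends Wed 19:00 at or before SLOT6 starts Fri 09:00 → clear.
SLOT3: ends Thu 16:00 at or before SLOT6 starts Fri 09:00 → clear.
SLOT4: starts Sat 09:00 at or after SLOT6 ends Fri 18:00 → clear.
SLOT5: starts Sat 13:00 at or after SLOT6 ends Fri 18:00 → clear.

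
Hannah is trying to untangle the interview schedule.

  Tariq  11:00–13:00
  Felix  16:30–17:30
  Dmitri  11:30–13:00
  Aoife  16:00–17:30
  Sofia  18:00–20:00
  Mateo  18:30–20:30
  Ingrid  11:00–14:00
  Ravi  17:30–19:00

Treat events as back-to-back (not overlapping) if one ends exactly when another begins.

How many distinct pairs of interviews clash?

Sorted by start: Tariq, Ingrid, Dmitri, Aoife, Felix, Ravi, Sofia, Mateo.
Ingrid starts before Tariq ends → Tariq and Ingrid overlap.
Dmitri starts before Tariq ends → Tariq and Dmitri overlap.
Aoife starts after Tariq ends — done with Tariq.
Dmitri starts before Ingrid ends → Ingrid and Dmitri overlap.
Aoife starts after Ingrid ends — done with Ingrid.
Aoife starts after Dmitri ends — done with Dmitri.
Felix starts before Aoife ends → Aoife and Felix overlap.
Ravi starts exactly when Aoife ends (back-to-back, no overlap) — done with Aoife.
Ravi starts exactly when Felix ends (back-to-back, no overlap) — done with Felix.
Sofia starts before Ravi ends → Ravi and Sofia overlap.
Mateo starts before Ravi ends → Ravi and Mateo overlap.
Mateo starts before Sofia ends → Sofia and Mateo overlap.
Overlapping pairs: Aoife & Felix, Dmitri & Ingrid, Dmitri & Tariq, Ingrid & Tariq, Mateo & Ravi, Mateo & Sofia, Ravi & Sofia — 7 in total.

7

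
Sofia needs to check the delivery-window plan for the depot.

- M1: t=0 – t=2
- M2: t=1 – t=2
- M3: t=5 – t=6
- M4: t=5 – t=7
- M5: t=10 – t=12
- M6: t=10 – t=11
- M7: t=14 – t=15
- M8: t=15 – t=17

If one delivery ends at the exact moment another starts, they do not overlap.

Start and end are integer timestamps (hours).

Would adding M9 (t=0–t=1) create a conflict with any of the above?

Yes — it overlaps M1

M1: starts t=0 before M9 ends t=1, and ends t=2 after M9 starts t=0 → overlap.
M2: starts t=1 at or after M9 ends t=1 → clear.
M3: starts t=5 at or after M9 ends t=1 → clear.
M4: starts t=5 at or after M9 ends t=1 → clear.
M5: starts t=10 at or after M9 ends t=1 → clear.
M6: starts t=10 at or after M9 ends t=1 → clear.
M7: starts t=14 at or after M9 ends t=1 → clear.
M8: starts t=15 at or after M9 ends t=1 → clear.
M9 overlaps M1.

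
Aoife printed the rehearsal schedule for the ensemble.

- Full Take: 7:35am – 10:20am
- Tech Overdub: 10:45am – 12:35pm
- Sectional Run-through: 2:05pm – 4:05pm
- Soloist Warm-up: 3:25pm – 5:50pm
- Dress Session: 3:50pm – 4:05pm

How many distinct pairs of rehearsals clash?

3

Sorted by start: Full Take, Tech Overdub, Sectional Run-through, Soloist Warm-up, Dress Session.
Tech Overdub starts after Full Take ends; Full Take is clear from here.
Sectional Run-through starts after Tech Overdub ends; Tech Overdub is clear from here.
Soloist Warm-up starts before Sectional Run-through ends → Sectional Run-through and Soloist Warm-up overlap.
Dress Session starts before Sectional Run-through ends → Sectional Run-through and Dress Session overlap.
Dress Session starts before Soloist Warm-up ends → Soloist Warm-up and Dress Session overlap.
Overlapping pairs: Dress Session & Sectional Run-through, Dress Session & Soloist Warm-up, Sectional Run-through & Soloist Warm-up — 3 in total.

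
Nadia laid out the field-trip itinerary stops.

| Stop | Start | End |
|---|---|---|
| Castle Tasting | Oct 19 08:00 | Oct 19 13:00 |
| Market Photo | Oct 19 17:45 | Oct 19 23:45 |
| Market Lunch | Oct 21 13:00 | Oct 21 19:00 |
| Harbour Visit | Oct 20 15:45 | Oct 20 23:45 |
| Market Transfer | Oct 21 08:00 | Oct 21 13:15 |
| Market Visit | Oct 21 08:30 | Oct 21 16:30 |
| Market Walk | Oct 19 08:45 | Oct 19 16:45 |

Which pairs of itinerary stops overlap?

Sorted by start: Castle Tasting, Market Walk, Market Photo, Harbour Visit, Market Transfer, Market Visit, Market Lunch.
Market Walk starts before Castle Tasting ends → Castle Tasting and Market Walk overlap.
Market Photo starts after Castle Tasting ends, so Castle Tasting has no further overlaps.
Market Photo starts after Market Walk ends, so Market Walk has no further overlaps.
Harbour Visit starts after Market Photo ends, so Market Photo has no further overlaps.
Market Transfer starts after Harbour Visit ends, so Harbour Visit has no further overlaps.
Market Visit starts before Market Transfer ends → Market Transfer and Market Visit overlap.
Market Lunch starts before Market Transfer ends → Market Transfer and Market Lunch overlap.
Market Lunch starts before Market Visit ends → Market Visit and Market Lunch overlap.

Castle Tasting & Market Walk, Market Lunch & Market Transfer, Market Lunch & Market Visit, Market Transfer & Market Visit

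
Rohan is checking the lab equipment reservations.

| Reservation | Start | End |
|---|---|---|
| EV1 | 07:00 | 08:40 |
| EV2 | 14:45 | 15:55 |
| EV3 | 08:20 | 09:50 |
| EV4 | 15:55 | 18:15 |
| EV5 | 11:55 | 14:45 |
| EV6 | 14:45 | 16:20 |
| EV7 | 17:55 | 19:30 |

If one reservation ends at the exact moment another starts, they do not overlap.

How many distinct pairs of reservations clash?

4

Sorted by start: EV1, EV3, EV5, EV2, EV6, EV4, EV7.
EV3 starts before EV1 ends → EV1 and EV3 overlap.
EV5 starts after EV1 ends; EV1 is clear from here.
EV5 starts after EV3 ends; EV3 is clear from here.
EV2 starts exactly when EV5 ends (back-to-back, no overlap); EV5 is clear from here.
EV6 starts before EV2 ends → EV2 and EV6 overlap.
EV4 starts exactly when EV2 ends (back-to-back, no overlap); EV2 is clear from here.
EV4 starts before EV6 ends → EV6 and EV4 overlap.
EV7 starts after EV6 ends.
EV7 starts before EV4 ends → EV4 and EV7 overlap.
Overlapping pairs: EV1 & EV3, EV2 & EV6, EV4 & EV6, EV4 & EV7 — 4 in total.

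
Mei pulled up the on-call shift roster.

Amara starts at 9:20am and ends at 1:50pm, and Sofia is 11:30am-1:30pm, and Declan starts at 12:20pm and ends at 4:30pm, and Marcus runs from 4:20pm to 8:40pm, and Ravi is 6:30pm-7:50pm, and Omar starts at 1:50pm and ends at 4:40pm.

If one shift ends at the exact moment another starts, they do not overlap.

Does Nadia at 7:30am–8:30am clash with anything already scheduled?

No — it doesn't clash with anything

Amara: starts 9:20am at or after Nadia ends 8:30am → clear.
Sofia: starts 11:30am at or after Nadia ends 8:30am → clear.
Declan: starts 12:20pm at or after Nadia ends 8:30am → clear.
Omar: starts 1:50pm at or after Nadia ends 8:30am → clear.
Marcus: starts 4:20pm at or after Nadia ends 8:30am → clear.
Ravi: starts 6:30pm at or after Nadia ends 8:30am → clear.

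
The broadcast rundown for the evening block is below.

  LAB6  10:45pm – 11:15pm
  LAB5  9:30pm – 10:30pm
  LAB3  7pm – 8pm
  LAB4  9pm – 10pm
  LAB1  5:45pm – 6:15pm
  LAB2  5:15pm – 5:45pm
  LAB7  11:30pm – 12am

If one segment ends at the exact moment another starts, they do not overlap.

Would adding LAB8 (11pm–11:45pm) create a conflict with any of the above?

LAB2: ends 5:45pm at or before LAB8 starts 11pm → clear.
LAB1: ends 6:15pm at or before LAB8 starts 11pm → clear.
LAB3: ends 8pm at or before LAB8 starts 11pm → clear.
LAB4: ends 10pm at or before LAB8 starts 11pm → clear.
LAB5: ends 10:30pm at or before LAB8 starts 11pm → clear.
LAB6: starts 10:45pm before LAB8 ends 11:45pm, and ends 11:15pm after LAB8 starts 11pm → overlap.
LAB7: starts 11:30pm before LAB8 ends 11:45pm, and ends 12am after LAB8 starts 11pm → overlap.
LAB8 overlaps LAB6, LAB7.

Yes — it overlaps LAB6, LAB7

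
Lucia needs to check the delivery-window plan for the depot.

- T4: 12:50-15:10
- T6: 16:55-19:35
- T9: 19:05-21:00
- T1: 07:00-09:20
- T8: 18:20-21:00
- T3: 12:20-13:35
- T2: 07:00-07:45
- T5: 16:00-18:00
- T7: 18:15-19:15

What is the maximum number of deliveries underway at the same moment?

4

Sweep the timeline, counting +1 at each start and −1 at each end (ends before starts at a tie):
07:00 start T1 → 1
07:00 start T2 → 2
07:45 end T2 → 1
09:20 end T1 → 0
12:20 start T3 → 1
12:50 start T4 → 2
13:35 end T3 → 1
15:10 end T4 → 0
16:00 start T5 → 1
16:55 start T6 → 2
18:00 end T5 → 1
18:15 start T7 → 2
18:20 start T8 → 3
19:05 start T9 → 4
19:15 end T7 → 3
19:35 end T6 → 2
21:00 end T8 → 1
21:00 end T9 → 0
Peak is 4, at 19:05 (T6, T7, T8, T9).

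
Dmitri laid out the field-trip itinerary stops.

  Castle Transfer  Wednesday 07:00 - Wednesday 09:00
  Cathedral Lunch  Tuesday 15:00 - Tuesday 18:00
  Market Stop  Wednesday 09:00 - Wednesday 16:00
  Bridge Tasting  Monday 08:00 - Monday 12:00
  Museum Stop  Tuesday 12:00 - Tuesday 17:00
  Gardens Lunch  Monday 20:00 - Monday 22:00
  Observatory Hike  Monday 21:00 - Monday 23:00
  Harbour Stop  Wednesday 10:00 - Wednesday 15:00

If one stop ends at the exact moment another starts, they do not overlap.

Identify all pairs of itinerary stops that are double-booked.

Sorted by start: Bridge Tasting, Gardens Lunch, Observatory Hike, Museum Stop, Cathedral Lunch, Castle Transfer, Market Stop, Harbour Stop.
Gardens Lunch starts after Bridge Tasting ends — done with Bridge Tasting.
Observatory Hike starts before Gardens Lunch ends → Gardens Lunch and Observatory Hike overlap.
Museum Stop starts after Gardens Lunch ends — done with Gardens Lunch.
Museum Stop starts after Observatory Hike ends — done with Observatory Hike.
Cathedral Lunch starts before Museum Stop ends → Museum Stop and Cathedral Lunch overlap.
Castle Transfer starts after Museum Stop ends — done with Museum Stop.
Castle Transfer starts after Cathedral Lunch ends — done with Cathedral Lunch.
Market Stop starts exactly when Castle Transfer ends (back-to-back, no overlap) — done with Castle Transfer.
Harbour Stop starts before Market Stop ends → Market Stop and Harbour Stop overlap.

Cathedral Lunch & Museum Stop, Gardens Lunch & Observatory Hike, Harbour Stop & Market Stop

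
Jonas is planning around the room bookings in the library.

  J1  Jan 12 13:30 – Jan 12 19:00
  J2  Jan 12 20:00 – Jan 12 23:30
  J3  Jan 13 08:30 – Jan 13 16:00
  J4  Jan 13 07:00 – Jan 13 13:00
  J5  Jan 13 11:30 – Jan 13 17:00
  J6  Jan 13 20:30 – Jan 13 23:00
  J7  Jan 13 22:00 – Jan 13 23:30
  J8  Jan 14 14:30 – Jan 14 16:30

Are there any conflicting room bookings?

Yes

Sorted by start: J1, J2, J4, J3, J5, J6, J7, J8.
J2 starts after J1 ends, so J1 has no further overlaps.
J4 starts after J2 ends, so J2 has no further overlaps.
J3 starts before J4 ends → J4 and J3 overlap.
That's a conflict, so the schedule is not conflict-free.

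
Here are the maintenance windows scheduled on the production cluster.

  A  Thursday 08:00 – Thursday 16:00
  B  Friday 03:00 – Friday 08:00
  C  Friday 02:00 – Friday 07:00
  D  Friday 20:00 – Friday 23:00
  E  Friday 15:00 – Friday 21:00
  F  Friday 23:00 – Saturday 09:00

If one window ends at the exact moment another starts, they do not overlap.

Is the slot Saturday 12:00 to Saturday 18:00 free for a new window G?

Yes — the slot is free

A: ends Thursday 16:00 at or before G starts Saturday 12:00 → clear.
C: ends Friday 07:00 at or before G starts Saturday 12:00 → clear.
B: ends Friday 08:00 at or before G starts Saturday 12:00 → clear.
E: ends Friday 21:00 at or before G starts Saturday 12:00 → clear.
D: ends Friday 23:00 at or before G starts Saturday 12:00 → clear.
F: ends Saturday 09:00 at or before G starts Saturday 12:00 → clear.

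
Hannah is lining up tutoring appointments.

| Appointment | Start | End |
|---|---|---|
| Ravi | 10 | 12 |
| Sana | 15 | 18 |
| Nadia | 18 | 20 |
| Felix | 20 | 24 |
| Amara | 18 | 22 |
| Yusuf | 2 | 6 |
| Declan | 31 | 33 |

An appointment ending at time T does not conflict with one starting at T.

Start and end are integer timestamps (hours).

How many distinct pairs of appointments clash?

2

Check each pair: they overlap iff neither finishes before the other starts.
Sorted by start: Yusuf, Ravi, Sana, Amara, Nadia, Felix, Declan.
Ravi starts after Yusuf ends, so Yusuf has no further overlaps.
Sana starts after Ravi ends, so Ravi has no further overlaps.
Amara starts exactly when Sana ends (back-to-back, no overlap), so Sana has no further overlaps.
Nadia starts before Amara ends → Amara and Nadia overlap.
Felix starts before Amara ends → Amara and Felix overlap.
Declan starts after Amara ends.
Felix starts exactly when Nadia ends (back-to-back, no overlap), so Nadia has no further overlaps.
Declan starts after Felix ends.
Overlapping pairs: Amara & Felix, Amara & Nadia — 2 in total.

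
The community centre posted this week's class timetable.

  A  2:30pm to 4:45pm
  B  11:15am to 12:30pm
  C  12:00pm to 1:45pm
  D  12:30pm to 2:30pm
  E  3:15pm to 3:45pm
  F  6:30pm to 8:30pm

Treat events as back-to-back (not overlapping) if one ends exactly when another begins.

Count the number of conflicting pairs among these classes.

3

Sorted by start: B, C, D, A, E, F.
C starts before B ends → B and C overlap.
D starts exactly when B ends (back-to-back, no overlap), so B has no further overlaps.
D starts before C ends → C and D overlap.
A starts after C ends, so C has no further overlaps.
A starts exactly when D ends (back-to-back, no overlap), so D has no further overlaps.
E starts before A ends → A and E overlap.
F starts after A ends.
F starts after E ends.
Overlapping pairs: A & E, B & C, C & D — 3 in total.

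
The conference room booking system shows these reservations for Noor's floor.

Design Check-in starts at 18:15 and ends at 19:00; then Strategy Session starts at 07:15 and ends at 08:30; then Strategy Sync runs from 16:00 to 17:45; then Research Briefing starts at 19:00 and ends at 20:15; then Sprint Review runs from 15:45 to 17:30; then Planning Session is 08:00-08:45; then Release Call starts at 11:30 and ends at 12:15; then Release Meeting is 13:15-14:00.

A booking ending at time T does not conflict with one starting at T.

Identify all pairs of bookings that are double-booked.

Sorted by start: Strategy Session, Planning Session, Release Call, Release Meeting, Sprint Review, Strategy Sync, Design Check-in, Research Briefing.
Planning Session starts before Strategy Session ends → Strategy Session and Planning Session overlap.
Release Call starts after Strategy Session ends, so nothing later overlaps Strategy Session either.
Release Call starts after Planning Session ends, so nothing later overlaps Planning Session either.
Release Meeting starts after Release Call ends, so nothing later overlaps Release Call either.
Sprint Review starts after Release Meeting ends, so nothing later overlaps Release Meeting either.
Strategy Sync starts before Sprint Review ends → Sprint Review and Strategy Sync overlap.
Design Check-in starts after Sprint Review ends, so nothing later overlaps Sprint Review either.
Design Check-in starts after Strategy Sync ends, so nothing later overlaps Strategy Sync either.
Research Briefing starts exactly when Design Check-in ends (back-to-back, no overlap).

Planning Session & Strategy Session, Sprint Review & Strategy Sync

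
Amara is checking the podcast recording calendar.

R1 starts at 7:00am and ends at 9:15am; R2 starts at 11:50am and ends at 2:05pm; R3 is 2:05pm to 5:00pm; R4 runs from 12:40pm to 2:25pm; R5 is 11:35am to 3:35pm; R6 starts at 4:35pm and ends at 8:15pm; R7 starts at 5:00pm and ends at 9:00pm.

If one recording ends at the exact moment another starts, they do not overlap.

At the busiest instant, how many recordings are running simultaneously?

Walk through starts and ends in time order (an end at T is processed before a start at T):
7:00am start R1 → 1
9:15am end R1 → 0
11:35am start R5 → 1
11:50am start R2 → 2
12:40pm start R4 → 3
2:05pm end R2 → 2
2:05pm start R3 → 3
2:25pm end R4 → 2
3:35pm end R5 → 1
4:35pm start R6 → 2
5:00pm end R3 → 1
5:00pm start R7 → 2
8:15pm end R6 → 1
9:00pm end R7 → 0
Peak is 3, at 12:40pm (R2, R4, R5).

3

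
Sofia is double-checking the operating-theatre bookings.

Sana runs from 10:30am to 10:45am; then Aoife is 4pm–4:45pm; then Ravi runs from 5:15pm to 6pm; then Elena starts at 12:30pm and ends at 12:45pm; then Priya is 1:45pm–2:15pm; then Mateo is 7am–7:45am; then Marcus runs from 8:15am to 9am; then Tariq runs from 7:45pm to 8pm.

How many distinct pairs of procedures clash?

Sorted by start: Mateo, Marcus, Sana, Elena, Priya, Aoife, Ravi, Tariq.
Marcus starts after Mateo ends — done with Mateo.
Sana starts after Marcus ends — done with Marcus.
Elena starts after Sana ends — done with Sana.
Priya starts after Elena ends — done with Elena.
Aoife starts after Priya ends — done with Priya.
Ravi starts after Aoife ends — done with Aoife.
Tariq starts after Ravi ends.
No pair overlaps.

0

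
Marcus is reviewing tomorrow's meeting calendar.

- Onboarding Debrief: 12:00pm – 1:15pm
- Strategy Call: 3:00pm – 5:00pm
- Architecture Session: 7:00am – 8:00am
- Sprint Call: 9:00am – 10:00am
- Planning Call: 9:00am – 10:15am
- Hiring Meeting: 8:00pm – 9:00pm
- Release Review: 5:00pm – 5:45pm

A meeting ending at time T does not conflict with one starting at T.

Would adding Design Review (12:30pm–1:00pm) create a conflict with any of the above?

Yes — it overlaps Onboarding Debrief

Architecture Session: ends 8:00am at or before Design Review starts 12:30pm → clear.
Sprint Call: ends 10:00am at or before Design Review starts 12:30pm → clear.
Planning Call: ends 10:15am at or before Design Review starts 12:30pm → clear.
Onboarding Debrief: starts 12:00pm before Design Review ends 1:00pm, and ends 1:15pm after Design Review starts 12:30pm → overlap.
Strategy Call: starts 3:00pm at or after Design Review ends 1:00pm → clear.
Release Review: starts 5:00pm at or after Design Review ends 1:00pm → clear.
Hiring Meeting: starts 8:00pm at or after Design Review ends 1:00pm → clear.
Design Review overlaps Onboarding Debrief.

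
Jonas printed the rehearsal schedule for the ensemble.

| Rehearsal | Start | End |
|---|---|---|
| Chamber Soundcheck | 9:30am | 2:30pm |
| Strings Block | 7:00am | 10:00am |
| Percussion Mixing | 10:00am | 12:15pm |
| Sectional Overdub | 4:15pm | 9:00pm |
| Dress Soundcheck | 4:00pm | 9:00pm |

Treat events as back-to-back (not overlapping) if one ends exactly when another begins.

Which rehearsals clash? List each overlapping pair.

Check each pair: they overlap iff neither finishes before the other starts.
Sorted by start: Strings Block, Chamber Soundcheck, Percussion Mixing, Dress Soundcheck, Sectional Overdub.
Chamber Soundcheck starts before Strings Block ends → Strings Block and Chamber Soundcheck overlap.
Percussion Mixing starts exactly when Strings Block ends (back-to-back, no overlap) — done with Strings Block.
Percussion Mixing starts before Chamber Soundcheck ends → Chamber Soundcheck and Percussion Mixing overlap.
Dress Soundcheck starts after Chamber Soundcheck ends — done with Chamber Soundcheck.
Dress Soundcheck starts after Percussion Mixing ends — done with Percussion Mixing.
Sectional Overdub starts before Dress Soundcheck ends → Dress Soundcheck and Sectional Overdub overlap.

Chamber Soundcheck & Percussion Mixing, Chamber Soundcheck & Strings Block, Dress Soundcheck & Sectional Overdub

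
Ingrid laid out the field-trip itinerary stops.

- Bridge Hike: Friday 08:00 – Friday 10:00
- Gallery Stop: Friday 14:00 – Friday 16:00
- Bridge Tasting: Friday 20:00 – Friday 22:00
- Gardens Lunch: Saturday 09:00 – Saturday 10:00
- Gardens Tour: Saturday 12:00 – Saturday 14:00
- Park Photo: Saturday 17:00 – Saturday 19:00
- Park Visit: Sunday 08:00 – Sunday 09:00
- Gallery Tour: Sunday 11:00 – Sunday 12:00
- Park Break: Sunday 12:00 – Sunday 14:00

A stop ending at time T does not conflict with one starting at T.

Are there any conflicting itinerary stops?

Sorted by start: Bridge Hike, Gallery Stop, Bridge Tasting, Gardens Lunch, Gardens Tour, Park Photo, Park Visit, Gallery Tour, Park Break.
Gallery Stop starts after Bridge Hike ends — done with Bridge Hike.
Bridge Tasting starts after Gallery Stop ends — done with Gallery Stop.
Gardens Lunch starts after Bridge Tasting ends — done with Bridge Tasting.
Gardens Tour starts after Gardens Lunch ends — done with Gardens Lunch.
Park Photo starts after Gardens Tour ends — done with Gardens Tour.
Park Visit starts after Park Photo ends — done with Park Photo.
Gallery Tour starts after Park Visit ends — done with Park Visit.
Park Break starts exactly when Gallery Tour ends (back-to-back, no overlap).
Every pair is clear; the schedule has no overlaps.

No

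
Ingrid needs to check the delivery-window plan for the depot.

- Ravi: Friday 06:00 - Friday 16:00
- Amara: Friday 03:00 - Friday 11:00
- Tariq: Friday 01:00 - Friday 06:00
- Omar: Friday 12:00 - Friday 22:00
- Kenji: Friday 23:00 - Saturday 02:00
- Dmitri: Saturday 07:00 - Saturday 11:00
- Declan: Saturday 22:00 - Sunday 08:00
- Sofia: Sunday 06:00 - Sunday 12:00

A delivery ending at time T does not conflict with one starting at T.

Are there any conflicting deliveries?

Sorted by start: Tariq, Amara, Ravi, Omar, Kenji, Dmitri, Declan, Sofia.
Amara starts before Tariq ends → Tariq and Amara overlap.
That's a conflict, so the schedule is not conflict-free.

Yes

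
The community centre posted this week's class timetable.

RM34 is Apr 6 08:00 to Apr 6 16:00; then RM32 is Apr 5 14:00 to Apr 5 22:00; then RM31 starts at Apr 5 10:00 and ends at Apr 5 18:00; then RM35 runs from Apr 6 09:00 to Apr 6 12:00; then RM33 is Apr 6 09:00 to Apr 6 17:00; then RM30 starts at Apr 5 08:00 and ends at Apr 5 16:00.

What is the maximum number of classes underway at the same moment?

3

Sort all start/end points and keep a running count:
Apr 5 08:00 start RM30 → 1
Apr 5 10:00 start RM31 → 2
Apr 5 14:00 start RM32 → 3
Apr 5 16:00 end RM30 → 2
Apr 5 18:00 end RM31 → 1
Apr 5 22:00 end RM32 → 0
Apr 6 08:00 start RM34 → 1
Apr 6 09:00 start RM33 → 2
Apr 6 09:00 start RM35 → 3
Apr 6 12:00 end RM35 → 2
Apr 6 16:00 end RM34 → 1
Apr 6 17:00 end RM33 → 0
Peak is 3, at Apr 5 14:00 (RM30, RM31, RM32).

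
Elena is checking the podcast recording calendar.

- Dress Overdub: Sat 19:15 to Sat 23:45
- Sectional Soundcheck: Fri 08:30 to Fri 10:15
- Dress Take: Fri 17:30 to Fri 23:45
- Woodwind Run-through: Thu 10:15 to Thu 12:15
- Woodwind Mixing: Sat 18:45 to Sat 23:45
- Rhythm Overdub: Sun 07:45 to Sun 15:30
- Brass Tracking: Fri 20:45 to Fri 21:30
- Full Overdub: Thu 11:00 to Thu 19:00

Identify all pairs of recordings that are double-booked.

Brass Tracking & Dress Take, Dress Overdub & Woodwind Mixing, Full Overdub & Woodwind Run-through

Sorted by start: Woodwind Run-through, Full Overdub, Sectional Soundcheck, Dress Take, Brass Tracking, Woodwind Mixing, Dress Overdub, Rhythm Overdub.
Full Overdub starts before Woodwind Run-through ends → Woodwind Run-through and Full Overdub overlap.
Sectional Soundcheck starts after Woodwind Run-through ends; Woodwind Run-through is clear from here.
Sectional Soundcheck starts after Full Overdub ends; Full Overdub is clear from here.
Dress Take starts after Sectional Soundcheck ends; Sectional Soundcheck is clear from here.
Brass Tracking starts before Dress Take ends → Dress Take and Brass Tracking overlap.
Woodwind Mixing starts after Dress Take ends; Dress Take is clear from here.
Woodwind Mixing starts after Brass Tracking ends; Brass Tracking is clear from here.
Dress Overdub starts before Woodwind Mixing ends → Woodwind Mixing and Dress Overdub overlap.
Rhythm Overdub starts after Woodwind Mixing ends.
Rhythm Overdub starts after Dress Overdub ends.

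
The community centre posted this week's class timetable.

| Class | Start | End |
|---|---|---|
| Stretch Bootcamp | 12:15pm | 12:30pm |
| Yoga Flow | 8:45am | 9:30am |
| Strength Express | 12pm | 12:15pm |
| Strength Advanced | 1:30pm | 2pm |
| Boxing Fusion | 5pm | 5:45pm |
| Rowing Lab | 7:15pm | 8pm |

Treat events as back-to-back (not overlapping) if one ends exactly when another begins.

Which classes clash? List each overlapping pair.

Two intervals overlap when each starts before the other ends.
Sorted by start: Yoga Flow, Strength Express, Stretch Bootcamp, Strength Advanced, Boxing Fusion, Rowing Lab.
Strength Express starts after Yoga Flow ends — done with Yoga Flow.
Stretch Bootcamp starts exactly when Strength Express ends (back-to-back, no overlap) — done with Strength Express.
Strength Advanced starts after Stretch Bootcamp ends — done with Stretch Bootcamp.
Boxing Fusion starts after Strength Advanced ends — done with Strength Advanced.
Rowing Lab starts after Boxing Fusion ends.

no overlapping pairs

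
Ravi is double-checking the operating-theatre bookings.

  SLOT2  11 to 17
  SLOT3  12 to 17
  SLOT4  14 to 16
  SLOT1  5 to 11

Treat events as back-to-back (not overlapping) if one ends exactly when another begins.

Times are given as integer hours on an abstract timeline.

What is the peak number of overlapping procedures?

Sort all start/end points and keep a running count:
5 start SLOT1 → 1
11 end SLOT1 → 0
11 start SLOT2 → 1
12 start SLOT3 → 2
14 start SLOT4 → 3
16 end SLOT4 → 2
17 end SLOT2 → 1
17 end SLOT3 → 0
Peak is 3, at 14 (SLOT2, SLOT3, SLOT4).

3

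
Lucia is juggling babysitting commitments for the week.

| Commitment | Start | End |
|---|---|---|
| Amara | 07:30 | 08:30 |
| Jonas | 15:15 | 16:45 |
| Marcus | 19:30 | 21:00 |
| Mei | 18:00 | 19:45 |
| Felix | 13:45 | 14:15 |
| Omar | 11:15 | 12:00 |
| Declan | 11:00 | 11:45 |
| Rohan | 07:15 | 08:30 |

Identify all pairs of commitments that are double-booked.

Sorted by start: Rohan, Amara, Declan, Omar, Felix, Jonas, Mei, Marcus.
Amara starts before Rohan ends → Rohan and Amara overlap.
Declan starts after Rohan ends, so Rohan has no further overlaps.
Declan starts after Amara ends, so Amara has no further overlaps.
Omar starts before Declan ends → Declan and Omar overlap.
Felix starts after Declan ends, so Declan has no further overlaps.
Felix starts after Omar ends, so Omar has no further overlaps.
Jonas starts after Felix ends, so Felix has no further overlaps.
Mei starts after Jonas ends, so Jonas has no further overlaps.
Marcus starts before Mei ends → Mei and Marcus overlap.

Amara & Rohan, Declan & Omar, Marcus & Mei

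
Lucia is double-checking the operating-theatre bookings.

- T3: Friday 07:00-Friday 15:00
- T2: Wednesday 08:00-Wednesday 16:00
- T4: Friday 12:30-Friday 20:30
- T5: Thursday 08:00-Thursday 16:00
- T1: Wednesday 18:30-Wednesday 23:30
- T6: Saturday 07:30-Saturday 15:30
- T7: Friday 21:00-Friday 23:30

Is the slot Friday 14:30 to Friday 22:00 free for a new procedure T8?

T2: ends Wednesday 16:00 at or before T8 starts Friday 14:30 → clear.
T1: ends Wednesday 23:30 at or before T8 starts Friday 14:30 → clear.
T5: ends Thursday 16:00 at or before T8 starts Friday 14:30 → clear.
T3: starts Friday 07:00 before T8 ends Friday 22:00, and ends Friday 15:00 after T8 starts Friday 14:30 → overlap.
T4: starts Friday 12:30 before T8 ends Friday 22:00, and ends Friday 20:30 after T8 starts Friday 14:30 → overlap.
T7: starts Friday 21:00 before T8 ends Friday 22:00, and ends Friday 23:30 after T8 starts Friday 14:30 → overlap.
T6: starts Saturday 07:30 at or after T8 ends Friday 22:00 → clear.
T8 overlaps T3, T4, T7.

No — it overlaps T3, T4, T7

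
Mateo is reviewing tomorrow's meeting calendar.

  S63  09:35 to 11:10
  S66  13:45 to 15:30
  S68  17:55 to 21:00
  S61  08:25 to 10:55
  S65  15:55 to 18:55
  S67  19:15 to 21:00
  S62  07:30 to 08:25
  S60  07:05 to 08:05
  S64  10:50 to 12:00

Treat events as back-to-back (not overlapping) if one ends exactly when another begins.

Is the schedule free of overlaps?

Sorted by start: S60, S62, S61, S63, S64, S66, S65, S68, S67.
S62 starts before S60 ends → S60 and S62 overlap.
That's a conflict, so the schedule is not conflict-free.

No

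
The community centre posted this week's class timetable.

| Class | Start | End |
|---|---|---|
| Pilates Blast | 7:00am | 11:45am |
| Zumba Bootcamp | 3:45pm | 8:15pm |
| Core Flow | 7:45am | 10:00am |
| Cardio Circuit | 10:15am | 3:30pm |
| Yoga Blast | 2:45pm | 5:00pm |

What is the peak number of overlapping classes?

Sort all start/end points and keep a running count:
7:00am start Pilates Blast → 1
7:45am start Core Flow → 2
10:00am end Core Flow → 1
10:15am start Cardio Circuit → 2
11:45am end Pilates Blast → 1
2:45pm start Yoga Blast → 2
3:30pm end Cardio Circuit → 1
3:45pm start Zumba Bootcamp → 2
5:00pm end Yoga Blast → 1
8:15pm end Zumba Bootcamp → 0
Peak is 2, at 7:45am (Core Flow, Pilates Blast).

2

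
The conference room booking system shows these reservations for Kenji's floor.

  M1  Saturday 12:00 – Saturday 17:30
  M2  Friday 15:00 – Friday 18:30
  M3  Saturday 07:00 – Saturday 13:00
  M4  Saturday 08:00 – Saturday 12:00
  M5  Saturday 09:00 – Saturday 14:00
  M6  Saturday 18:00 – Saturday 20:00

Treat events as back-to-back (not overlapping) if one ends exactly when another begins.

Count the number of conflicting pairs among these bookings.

Sorted by start: M2, M3, M4, M5, M1, M6.
M3 starts after M2 ends — done with M2.
M4 starts before M3 ends → M3 and M4 overlap.
M5 starts before M3 ends → M3 and M5 overlap.
M1 starts before M3 ends → M3 and M1 overlap.
M6 starts after M3 ends.
M5 starts before M4 ends → M4 and M5 overlap.
M1 starts exactly when M4 ends (back-to-back, no overlap) — done with M4.
M1 starts before M5 ends → M5 and M1 overlap.
M6 starts after M5 ends.
M6 starts after M1 ends.
Overlapping pairs: M1 & M3, M1 & M5, M3 & M4, M3 & M5, M4 & M5 — 5 in total.

5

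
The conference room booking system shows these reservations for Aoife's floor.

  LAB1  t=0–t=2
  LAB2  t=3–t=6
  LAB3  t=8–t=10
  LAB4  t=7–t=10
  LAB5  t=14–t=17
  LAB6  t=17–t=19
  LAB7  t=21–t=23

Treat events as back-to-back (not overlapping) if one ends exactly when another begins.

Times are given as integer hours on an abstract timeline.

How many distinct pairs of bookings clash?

1

Two intervals overlap when each starts before the other ends.
Sorted by start: LAB1, LAB2, LAB4, LAB3, LAB5, LAB6, LAB7.
LAB2 starts after LAB1 ends, so LAB1 has no further overlaps.
LAB4 starts after LAB2 ends, so LAB2 has no further overlaps.
LAB3 starts before LAB4 ends → LAB4 and LAB3 overlap.
LAB5 starts after LAB4 ends, so LAB4 has no further overlaps.
LAB5 starts after LAB3 ends, so LAB3 has no further overlaps.
LAB6 starts exactly when LAB5 ends (back-to-back, no overlap), so LAB5 has no further overlaps.
LAB7 starts after LAB6 ends.
Overlapping pairs: LAB3 & LAB4 — 1 in total.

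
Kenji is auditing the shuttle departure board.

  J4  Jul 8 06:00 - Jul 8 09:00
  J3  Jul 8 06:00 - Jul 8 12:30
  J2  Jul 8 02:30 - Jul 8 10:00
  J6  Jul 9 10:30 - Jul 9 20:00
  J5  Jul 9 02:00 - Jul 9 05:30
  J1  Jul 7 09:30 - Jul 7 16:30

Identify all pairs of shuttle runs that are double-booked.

Sorted by start: J1, J2, J3, J4, J5, J6.
J2 starts after J1 ends; J1 is clear from here.
J3 starts before J2 ends → J2 and J3 overlap.
J4 starts before J2 ends → J2 and J4 overlap.
J5 starts after J2 ends; J2 is clear from here.
J4 starts before J3 ends → J3 and J4 overlap.
J5 starts after J3 ends; J3 is clear from here.
J5 starts after J4 ends; J4 is clear from here.
J6 starts after J5 ends.

J2 & J3, J2 & J4, J3 & J4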